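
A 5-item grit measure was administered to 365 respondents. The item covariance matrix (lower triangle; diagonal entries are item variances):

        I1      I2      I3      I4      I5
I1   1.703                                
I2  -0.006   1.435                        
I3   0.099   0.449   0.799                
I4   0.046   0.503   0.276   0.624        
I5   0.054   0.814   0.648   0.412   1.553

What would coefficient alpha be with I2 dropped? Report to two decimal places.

α = 0.53

Remaining items: I1, I3, I4, I5 (k = 4).
Σσ²ᵢ = 1.703 + 0.799 + 0.624 + 1.553 = 4.679
σ²_total = 4.679 + 2 × 1.535 = 7.749
α (item deleted) = (4/3)·(1 − 4.679/7.749) = 0.53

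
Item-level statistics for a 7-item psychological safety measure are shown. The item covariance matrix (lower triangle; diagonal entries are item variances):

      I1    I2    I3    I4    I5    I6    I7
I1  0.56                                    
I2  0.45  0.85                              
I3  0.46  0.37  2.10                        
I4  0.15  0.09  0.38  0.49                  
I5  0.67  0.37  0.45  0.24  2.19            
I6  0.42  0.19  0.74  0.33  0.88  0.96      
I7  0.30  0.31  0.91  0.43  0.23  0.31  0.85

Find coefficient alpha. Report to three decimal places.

α = 0.799

ΣVar(i) = 0.56 + 0.85 + 2.10 + 0.49 + 2.19 + 0.96 + 0.85 = 8.00
Sum of the distinct covariances = 8.68
σ²_total = 8.00 + 2 × 8.68 = 25.36
α = (k/(k−1))·(1 − ΣVar(i)/σ²_total) = (7/6)·(1 − 8.00/25.36) = 0.799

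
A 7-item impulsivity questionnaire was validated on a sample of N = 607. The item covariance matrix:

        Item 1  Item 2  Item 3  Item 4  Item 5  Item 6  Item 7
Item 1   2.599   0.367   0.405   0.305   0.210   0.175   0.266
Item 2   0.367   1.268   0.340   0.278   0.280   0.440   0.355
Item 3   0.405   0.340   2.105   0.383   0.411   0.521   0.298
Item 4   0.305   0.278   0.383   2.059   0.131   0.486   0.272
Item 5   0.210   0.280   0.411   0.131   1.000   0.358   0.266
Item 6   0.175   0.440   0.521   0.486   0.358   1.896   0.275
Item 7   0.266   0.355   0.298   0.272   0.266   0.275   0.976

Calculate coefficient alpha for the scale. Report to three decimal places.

coefficient alpha = 0.623

ΣVar(i) = 2.599 + 1.268 + 2.105 + 2.059 + 1.000 + 1.896 + 0.976 = 11.903
Σ_{i<j} σ_ij = 6.822
total variance = 11.903 + 2 × 6.822 = 25.547
α = (k/(k−1))·(1 − ΣVar(i)/total variance) = (7/6)·(1 − 11.903/25.547) = 0.623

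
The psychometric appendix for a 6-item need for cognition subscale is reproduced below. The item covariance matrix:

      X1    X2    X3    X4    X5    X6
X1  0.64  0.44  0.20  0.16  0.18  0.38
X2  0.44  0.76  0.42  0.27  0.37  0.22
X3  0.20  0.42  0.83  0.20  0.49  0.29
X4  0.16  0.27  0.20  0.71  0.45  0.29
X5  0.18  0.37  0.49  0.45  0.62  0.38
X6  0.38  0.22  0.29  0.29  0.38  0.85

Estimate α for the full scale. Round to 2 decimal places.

α = 0.82

sum of item variances = 0.64 + 0.76 + 0.83 + 0.71 + 0.62 + 0.85 = 4.41
Sum of off-diagonal covariances = 4.74
total variance = 4.41 + 2 × 4.74 = 13.89
α = (k/(k−1))·(1 − sum of item variances/total variance) = (6/5)·(1 − 4.41/13.89) = 0.82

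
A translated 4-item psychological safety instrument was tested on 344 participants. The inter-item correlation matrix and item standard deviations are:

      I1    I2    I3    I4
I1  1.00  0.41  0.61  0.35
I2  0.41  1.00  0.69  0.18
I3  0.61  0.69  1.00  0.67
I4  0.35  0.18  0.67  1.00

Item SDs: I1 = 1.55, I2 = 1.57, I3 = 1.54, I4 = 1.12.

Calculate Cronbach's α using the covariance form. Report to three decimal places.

α = 0.791

Σσ²ᵢ = 1.55² + 1.57² + 1.54² + 1.12² = 8.4934
Covariances σ_ij = r_ij · s_i · s_j:
  σ(I1,I2) = 0.41 × 1.55 × 1.57 = 0.9977
  σ(I1,I3) = 0.61 × 1.55 × 1.54 = 1.4561
  σ(I1,I4) = 0.35 × 1.55 × 1.12 = 0.6076
  σ(I2,I3) = 0.69 × 1.57 × 1.54 = 1.6683
  σ(I2,I4) = 0.18 × 1.57 × 1.12 = 0.3165
  σ(I3,I4) = 0.67 × 1.54 × 1.12 = 1.1556
σ²_T = Σσ²ᵢ + 2·Σσ_ij = 8.4934 + 2 × 6.2018 = 20.8970
α = (4/3)·(1 − 8.4934/20.8970) = 0.791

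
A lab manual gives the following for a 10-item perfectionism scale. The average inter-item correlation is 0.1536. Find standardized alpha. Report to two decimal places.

α = 0.64

Standardized α = k·r̄ / (1 + (k−1)·r̄) = 10 × 0.1536 / (1 + 9 × 0.1536)
  = 1.5360 / 2.3824 = 0.64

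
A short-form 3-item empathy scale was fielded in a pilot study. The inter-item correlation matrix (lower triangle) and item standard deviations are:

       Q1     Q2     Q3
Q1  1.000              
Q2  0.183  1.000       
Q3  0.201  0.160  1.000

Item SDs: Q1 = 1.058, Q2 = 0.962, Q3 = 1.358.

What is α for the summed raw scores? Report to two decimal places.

α = 0.39

Σσ²ᵢ = 1.058² + 0.962² + 1.358² = 3.8890
Covariances σ_ij = r_ij · s_i · s_j:
  σ(Q1,Q2) = 0.183 × 1.058 × 0.962 = 0.1863
  σ(Q1,Q3) = 0.201 × 1.058 × 1.358 = 0.2888
  σ(Q2,Q3) = 0.160 × 0.962 × 1.358 = 0.2090
σ²_T = Σσ²ᵢ + 2·Σσ_ij = 3.8890 + 2 × 0.6841 = 5.2572
α = (3/2)·(1 − 3.8890/5.2572) = 0.39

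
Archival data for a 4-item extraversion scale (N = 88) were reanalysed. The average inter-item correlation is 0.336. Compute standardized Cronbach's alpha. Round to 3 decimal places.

Standardized α = k·r̄ / (1 + (k−1)·r̄) = 4 × 0.336 / (1 + 3 × 0.336)
  = 1.3440 / 2.0080 = 0.669

standardized Cronbach's alpha = 0.669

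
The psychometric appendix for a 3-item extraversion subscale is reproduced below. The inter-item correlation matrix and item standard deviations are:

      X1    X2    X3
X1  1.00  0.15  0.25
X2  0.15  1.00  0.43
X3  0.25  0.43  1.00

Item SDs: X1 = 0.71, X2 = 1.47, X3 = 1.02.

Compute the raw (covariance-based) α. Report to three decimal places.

α = 0.520

Σσ²ᵢ = 0.71² + 1.47² + 1.02² = 3.7054
Covariances σ_ij = r_ij · s_i · s_j:
  σ(X1,X2) = 0.15 × 0.71 × 1.47 = 0.1566
  σ(X1,X3) = 0.25 × 0.71 × 1.02 = 0.1810
  σ(X2,X3) = 0.43 × 1.47 × 1.02 = 0.6447
σ²_T = Σσ²ᵢ + 2·Σσ_ij = 3.7054 + 2 × 0.9823 = 5.6700
α = (3/2)·(1 − 3.7054/5.6700) = 0.520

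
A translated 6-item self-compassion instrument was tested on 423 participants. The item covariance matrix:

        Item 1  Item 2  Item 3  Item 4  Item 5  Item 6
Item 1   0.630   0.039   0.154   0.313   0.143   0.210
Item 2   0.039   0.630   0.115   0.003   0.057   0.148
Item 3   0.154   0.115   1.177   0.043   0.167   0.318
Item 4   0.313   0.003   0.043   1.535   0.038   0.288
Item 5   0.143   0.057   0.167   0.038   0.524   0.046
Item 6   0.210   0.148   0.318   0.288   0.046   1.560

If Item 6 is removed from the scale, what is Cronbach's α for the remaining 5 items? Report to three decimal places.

Remaining items: Item 1, Item 2, Item 3, Item 4, Item 5 (k = 5).
ΣVar(i) = 0.630 + 0.630 + 1.177 + 1.535 + 0.524 = 4.496
σ²_T = 4.496 + 2 × 1.072 = 6.640
α (item deleted) = (5/4)·(1 − 4.496/6.640) = 0.404

Cronbach's α = 0.404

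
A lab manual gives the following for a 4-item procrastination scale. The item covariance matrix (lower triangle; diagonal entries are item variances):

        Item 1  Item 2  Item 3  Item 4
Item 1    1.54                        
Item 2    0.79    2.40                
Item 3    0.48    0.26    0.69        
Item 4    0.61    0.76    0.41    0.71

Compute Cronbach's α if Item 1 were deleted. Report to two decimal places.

Remaining items: Item 2, Item 3, Item 4 (k = 3).
ΣVar(i) = 2.40 + 0.69 + 0.71 = 3.80
total variance = 3.80 + 2 × 1.43 = 6.66
α (item deleted) = (3/2)·(1 − 3.80/6.66) = 0.64

α = 0.64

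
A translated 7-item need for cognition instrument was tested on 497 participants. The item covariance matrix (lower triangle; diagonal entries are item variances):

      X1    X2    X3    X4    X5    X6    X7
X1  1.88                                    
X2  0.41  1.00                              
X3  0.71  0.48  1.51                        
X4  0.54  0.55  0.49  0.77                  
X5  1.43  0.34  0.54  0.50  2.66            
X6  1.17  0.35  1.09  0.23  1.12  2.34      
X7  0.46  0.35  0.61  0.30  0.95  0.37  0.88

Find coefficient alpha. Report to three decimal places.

coefficient alpha = 0.819

Σσ²ᵢ = 1.88 + 1.00 + 1.51 + 0.77 + 2.66 + 2.34 + 0.88 = 11.04
Σ_{i<j} σ_ij = 12.99
Var(T) = 11.04 + 2 × 12.99 = 37.02
α = (k/(k−1))·(1 − Σσ²ᵢ/Var(T)) = (7/6)·(1 − 11.04/37.02) = 0.819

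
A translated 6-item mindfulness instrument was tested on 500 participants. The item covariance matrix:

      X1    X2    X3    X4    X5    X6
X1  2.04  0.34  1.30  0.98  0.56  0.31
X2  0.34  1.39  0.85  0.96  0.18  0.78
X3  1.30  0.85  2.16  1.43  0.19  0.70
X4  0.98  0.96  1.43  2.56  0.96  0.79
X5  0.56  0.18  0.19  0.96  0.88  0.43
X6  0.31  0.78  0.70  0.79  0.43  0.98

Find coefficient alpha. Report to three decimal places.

ΣVar(i) = 2.04 + 1.39 + 2.16 + 2.56 + 0.88 + 0.98 = 10.01
Σ_{i<j} σ_ij = 10.76
Var(T) = 10.01 + 2 × 10.76 = 31.53
α = (k/(k−1))·(1 − ΣVar(i)/Var(T)) = (6/5)·(1 − 10.01/31.53) = 0.819

coefficient alpha = 0.819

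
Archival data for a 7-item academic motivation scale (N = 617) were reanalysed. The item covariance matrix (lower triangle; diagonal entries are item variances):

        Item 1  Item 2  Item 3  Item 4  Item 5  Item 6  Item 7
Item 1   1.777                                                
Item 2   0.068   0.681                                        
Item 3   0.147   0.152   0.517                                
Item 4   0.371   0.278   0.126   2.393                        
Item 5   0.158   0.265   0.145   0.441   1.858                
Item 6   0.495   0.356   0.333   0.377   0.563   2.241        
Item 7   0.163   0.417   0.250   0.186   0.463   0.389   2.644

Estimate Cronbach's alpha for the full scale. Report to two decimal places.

sum of item variances = 1.777 + 0.681 + 0.517 + 2.393 + 1.858 + 2.241 + 2.644 = 12.111
Σ_{i<j} σ_ij = 6.143
σ²_T = 12.111 + 2 × 6.143 = 24.397
α = (k/(k−1))·(1 − sum of item variances/σ²_T) = (7/6)·(1 − 12.111/24.397) = 0.59

Cronbach's alpha = 0.59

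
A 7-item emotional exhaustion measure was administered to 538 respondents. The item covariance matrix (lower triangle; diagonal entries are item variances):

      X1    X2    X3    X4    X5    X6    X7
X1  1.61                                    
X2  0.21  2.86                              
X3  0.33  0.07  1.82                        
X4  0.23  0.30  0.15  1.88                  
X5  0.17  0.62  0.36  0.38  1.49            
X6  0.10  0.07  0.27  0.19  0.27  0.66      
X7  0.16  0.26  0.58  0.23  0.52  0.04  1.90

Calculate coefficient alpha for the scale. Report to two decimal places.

coefficient alpha = 0.55

Σσ²ᵢ = 1.61 + 2.86 + 1.82 + 1.88 + 1.49 + 0.66 + 1.90 = 12.22
Sum of the distinct covariances = 5.51
σ²_T = 12.22 + 2 × 5.51 = 23.24
α = (k/(k−1))·(1 − Σσ²ᵢ/σ²_T) = (7/6)·(1 − 12.22/23.24) = 0.55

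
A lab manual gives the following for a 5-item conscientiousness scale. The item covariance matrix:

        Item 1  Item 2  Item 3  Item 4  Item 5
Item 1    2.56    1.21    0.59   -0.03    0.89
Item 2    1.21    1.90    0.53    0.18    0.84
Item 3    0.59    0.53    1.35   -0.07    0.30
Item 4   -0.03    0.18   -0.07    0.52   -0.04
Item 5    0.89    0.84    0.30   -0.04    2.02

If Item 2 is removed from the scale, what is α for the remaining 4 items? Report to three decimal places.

Remaining items: Item 1, Item 3, Item 4, Item 5 (k = 4).
ΣVar(i) = 2.56 + 1.35 + 0.52 + 2.02 = 6.45
σ²_T = 6.45 + 2 × 1.64 = 9.73
α (item deleted) = (4/3)·(1 − 6.45/9.73) = 0.449

α = 0.449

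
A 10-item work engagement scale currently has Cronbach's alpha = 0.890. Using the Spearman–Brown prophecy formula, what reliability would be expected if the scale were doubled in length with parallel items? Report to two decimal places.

Length factor m = 2
α' = m·α / (1 + (m−1)·α)
   = 2 × 0.890 / (1 + (2 − 1) × 0.890)
   = 1.7800 / 1.8900 = 0.94

predicted reliability = 0.94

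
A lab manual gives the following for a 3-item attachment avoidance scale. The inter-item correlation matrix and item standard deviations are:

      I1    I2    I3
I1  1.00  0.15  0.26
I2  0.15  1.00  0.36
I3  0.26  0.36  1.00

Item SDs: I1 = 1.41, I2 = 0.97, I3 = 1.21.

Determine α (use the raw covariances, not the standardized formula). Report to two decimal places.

α = 0.49

Σσ²ᵢ = 1.41² + 0.97² + 1.21² = 4.3931
Covariances σ_ij = r_ij · s_i · s_j:
  σ(I1,I2) = 0.15 × 1.41 × 0.97 = 0.2052
  σ(I1,I3) = 0.26 × 1.41 × 1.21 = 0.4436
  σ(I2,I3) = 0.36 × 0.97 × 1.21 = 0.4225
σ²_T = Σσ²ᵢ + 2·Σσ_ij = 4.3931 + 2 × 1.0713 = 6.5357
α = (3/2)·(1 − 4.3931/6.5357) = 0.49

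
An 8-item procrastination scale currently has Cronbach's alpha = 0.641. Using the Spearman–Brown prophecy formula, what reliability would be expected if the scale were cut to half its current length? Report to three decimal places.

predicted reliability = 0.472

Length factor m = 1/2
α' = m·α / (1 − (1−m)·α)
   = 1/2 × 0.641 / (1 − (1 − 1/2) × 0.641)
   = 0.3205 / 0.6795 = 0.472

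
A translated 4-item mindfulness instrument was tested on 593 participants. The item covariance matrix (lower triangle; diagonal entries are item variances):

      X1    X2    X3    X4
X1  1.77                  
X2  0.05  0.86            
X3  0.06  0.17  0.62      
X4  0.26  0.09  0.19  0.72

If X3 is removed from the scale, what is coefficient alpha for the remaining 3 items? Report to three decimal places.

coefficient alpha = 0.289

Remaining items: X1, X2, X4 (k = 3).
sum of item variances = 1.77 + 0.86 + 0.72 = 3.35
σ²_total = 3.35 + 2 × 0.40 = 4.15
α (item deleted) = (3/2)·(1 − 3.35/4.15) = 0.289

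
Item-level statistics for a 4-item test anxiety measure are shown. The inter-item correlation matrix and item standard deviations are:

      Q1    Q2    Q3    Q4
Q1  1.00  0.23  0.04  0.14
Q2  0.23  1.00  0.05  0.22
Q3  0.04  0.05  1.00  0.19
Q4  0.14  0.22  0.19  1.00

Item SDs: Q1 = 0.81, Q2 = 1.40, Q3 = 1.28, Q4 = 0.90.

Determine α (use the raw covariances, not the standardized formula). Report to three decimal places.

Σσ²ᵢ = 0.81² + 1.40² + 1.28² + 0.90² = 5.0645
Covariances σ_ij = r_ij · s_i · s_j:
  σ(Q1,Q2) = 0.23 × 0.81 × 1.40 = 0.2608
  σ(Q1,Q3) = 0.04 × 0.81 × 1.28 = 0.0415
  σ(Q1,Q4) = 0.14 × 0.81 × 0.90 = 0.1021
  σ(Q2,Q3) = 0.05 × 1.40 × 1.28 = 0.0896
  σ(Q2,Q4) = 0.22 × 1.40 × 0.90 = 0.2772
  σ(Q3,Q4) = 0.19 × 1.28 × 0.90 = 0.2189
σ²_T = Σσ²ᵢ + 2·Σσ_ij = 5.0645 + 2 × 0.9901 = 7.0447
α = (4/3)·(1 − 5.0645/7.0447) = 0.375

α = 0.375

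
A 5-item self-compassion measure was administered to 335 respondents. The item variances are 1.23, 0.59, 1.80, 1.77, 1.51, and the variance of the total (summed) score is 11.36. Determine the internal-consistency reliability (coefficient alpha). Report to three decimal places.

coefficient alpha = 0.491

sum of item variances = 1.23 + 0.59 + 1.80 + 1.77 + 1.51 = 6.90
α = (k/(k−1))·(1 − sum of item variances/σ²_T) = (5/4)·(1 − 6.90/11.36) = 0.491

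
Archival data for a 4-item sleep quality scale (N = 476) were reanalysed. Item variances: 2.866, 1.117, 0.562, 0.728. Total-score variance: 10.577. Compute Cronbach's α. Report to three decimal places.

Σσ²ᵢ = 2.866 + 1.117 + 0.562 + 0.728 = 5.273
α = (k/(k−1))·(1 − Σσ²ᵢ/total variance) = (4/3)·(1 − 5.273/10.577) = 0.669

Cronbach's α = 0.669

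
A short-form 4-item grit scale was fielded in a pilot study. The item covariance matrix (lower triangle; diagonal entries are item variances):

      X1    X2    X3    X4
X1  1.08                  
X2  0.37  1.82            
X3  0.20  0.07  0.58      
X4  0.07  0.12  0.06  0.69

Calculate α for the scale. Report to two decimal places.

α = 0.40

sum of item variances = 1.08 + 1.82 + 0.58 + 0.69 = 4.17
Sum of off-diagonal covariances = 0.89
σ²_T = 4.17 + 2 × 0.89 = 5.95
α = (k/(k−1))·(1 − sum of item variances/σ²_T) = (4/3)·(1 − 4.17/5.95) = 0.40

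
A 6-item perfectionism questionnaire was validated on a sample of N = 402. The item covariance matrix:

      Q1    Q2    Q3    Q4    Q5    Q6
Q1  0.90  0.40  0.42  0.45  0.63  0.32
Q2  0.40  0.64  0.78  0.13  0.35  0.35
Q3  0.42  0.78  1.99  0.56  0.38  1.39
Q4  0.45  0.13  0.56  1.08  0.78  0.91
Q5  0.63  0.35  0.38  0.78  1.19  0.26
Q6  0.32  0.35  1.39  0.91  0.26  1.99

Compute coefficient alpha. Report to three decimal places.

Σσ²ᵢ = 0.90 + 0.64 + 1.99 + 1.08 + 1.19 + 1.99 = 7.79
Σ_{i<j} σ_ij = 8.11
σ²_total = 7.79 + 2 × 8.11 = 24.01
α = (k/(k−1))·(1 − Σσ²ᵢ/σ²_total) = (6/5)·(1 − 7.79/24.01) = 0.811

coefficient alpha = 0.811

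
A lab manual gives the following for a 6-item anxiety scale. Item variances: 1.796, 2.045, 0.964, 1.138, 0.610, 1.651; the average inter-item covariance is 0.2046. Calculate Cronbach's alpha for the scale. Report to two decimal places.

Σσᵢ² = 1.796 + 2.045 + 0.964 + 1.138 + 0.610 + 1.651 = 8.204
Sum of the 15 distinct covariances = 15 × 0.2046 = 3.0690
Var(T) = Σσᵢ² + 2·Σcov = 8.204 + 2 × 3.0690 = 14.3420
α = (6/5)·(1 − 8.204/14.3420) = 0.51

α = 0.51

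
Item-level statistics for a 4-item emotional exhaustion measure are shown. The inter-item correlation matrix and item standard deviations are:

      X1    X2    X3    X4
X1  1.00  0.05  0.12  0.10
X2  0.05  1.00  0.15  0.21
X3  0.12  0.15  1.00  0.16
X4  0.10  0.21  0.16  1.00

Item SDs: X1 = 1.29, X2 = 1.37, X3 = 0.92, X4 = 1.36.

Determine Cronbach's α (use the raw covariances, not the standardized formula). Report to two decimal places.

Σσ²ᵢ = 1.29² + 1.37² + 0.92² + 1.36² = 6.2370
Covariances σ_ij = r_ij · s_i · s_j:
  σ(X1,X2) = 0.05 × 1.29 × 1.37 = 0.0884
  σ(X1,X3) = 0.12 × 1.29 × 0.92 = 0.1424
  σ(X1,X4) = 0.10 × 1.29 × 1.36 = 0.1754
  σ(X2,X3) = 0.15 × 1.37 × 0.92 = 0.1891
  σ(X2,X4) = 0.21 × 1.37 × 1.36 = 0.3913
  σ(X3,X4) = 0.16 × 0.92 × 1.36 = 0.2002
σ²_T = Σσ²ᵢ + 2·Σσ_ij = 6.2370 + 2 × 1.1868 = 8.6106
α = (4/3)·(1 − 6.2370/8.6106) = 0.37

α = 0.37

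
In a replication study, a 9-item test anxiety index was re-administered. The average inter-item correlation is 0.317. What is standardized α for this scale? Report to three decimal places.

standardized α = 0.807

Standardized α = k·r̄ / (1 + (k−1)·r̄) = 9 × 0.317 / (1 + 8 × 0.317)
  = 2.8530 / 3.5360 = 0.807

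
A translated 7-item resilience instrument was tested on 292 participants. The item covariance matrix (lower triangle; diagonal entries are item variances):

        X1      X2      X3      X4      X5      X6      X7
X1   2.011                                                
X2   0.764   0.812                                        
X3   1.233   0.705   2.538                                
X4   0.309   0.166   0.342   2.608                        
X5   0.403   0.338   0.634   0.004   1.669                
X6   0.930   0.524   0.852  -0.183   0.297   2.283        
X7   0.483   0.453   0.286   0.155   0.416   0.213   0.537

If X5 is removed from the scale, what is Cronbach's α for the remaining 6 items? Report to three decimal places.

α = 0.687

Remaining items: X1, X2, X3, X4, X6, X7 (k = 6).
ΣVar(i) = 2.011 + 0.812 + 2.538 + 2.608 + 2.283 + 0.537 = 10.789
total variance = 10.789 + 2 × 7.232 = 25.253
α (item deleted) = (6/5)·(1 − 10.789/25.253) = 0.687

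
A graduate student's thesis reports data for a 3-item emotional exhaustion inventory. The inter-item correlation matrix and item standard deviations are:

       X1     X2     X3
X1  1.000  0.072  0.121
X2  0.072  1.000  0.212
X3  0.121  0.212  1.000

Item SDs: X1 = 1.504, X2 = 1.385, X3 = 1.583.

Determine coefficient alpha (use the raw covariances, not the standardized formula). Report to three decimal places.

Σσ²ᵢ = 1.504² + 1.385² + 1.583² = 6.6861
Covariances σ_ij = r_ij · s_i · s_j:
  σ(X1,X2) = 0.072 × 1.504 × 1.385 = 0.1500
  σ(X1,X3) = 0.121 × 1.504 × 1.583 = 0.2881
  σ(X2,X3) = 0.212 × 1.385 × 1.583 = 0.4648
σ²_T = Σσ²ᵢ + 2·Σσ_ij = 6.6861 + 2 × 0.9029 = 8.4919
α = (3/2)·(1 − 6.6861/8.4919) = 0.319

coefficient alpha = 0.319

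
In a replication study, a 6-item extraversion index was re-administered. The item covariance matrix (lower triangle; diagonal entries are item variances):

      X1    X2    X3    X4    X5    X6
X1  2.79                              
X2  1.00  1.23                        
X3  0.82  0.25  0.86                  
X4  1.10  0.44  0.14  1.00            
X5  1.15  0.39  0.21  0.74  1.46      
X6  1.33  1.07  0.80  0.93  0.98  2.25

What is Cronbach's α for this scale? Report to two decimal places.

α = 0.84

Σσᵢ² = 2.79 + 1.23 + 0.86 + 1.00 + 1.46 + 2.25 = 9.59
Σ_{i<j} σ_ij = 11.35
total variance = 9.59 + 2 × 11.35 = 32.29
α = (k/(k−1))·(1 − Σσᵢ²/total variance) = (6/5)·(1 − 9.59/32.29) = 0.84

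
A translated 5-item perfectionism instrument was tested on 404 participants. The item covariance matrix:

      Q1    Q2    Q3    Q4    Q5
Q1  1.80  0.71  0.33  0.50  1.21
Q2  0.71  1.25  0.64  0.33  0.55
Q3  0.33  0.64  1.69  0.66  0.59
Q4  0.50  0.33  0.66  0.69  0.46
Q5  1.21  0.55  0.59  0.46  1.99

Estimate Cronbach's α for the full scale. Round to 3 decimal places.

Σσ²ᵢ = 1.80 + 1.25 + 1.69 + 0.69 + 1.99 = 7.42
Σ_{i<j} σ_ij = 5.98
σ²_total = 7.42 + 2 × 5.98 = 19.38
α = (k/(k−1))·(1 − Σσ²ᵢ/σ²_total) = (5/4)·(1 − 7.42/19.38) = 0.771

α = 0.771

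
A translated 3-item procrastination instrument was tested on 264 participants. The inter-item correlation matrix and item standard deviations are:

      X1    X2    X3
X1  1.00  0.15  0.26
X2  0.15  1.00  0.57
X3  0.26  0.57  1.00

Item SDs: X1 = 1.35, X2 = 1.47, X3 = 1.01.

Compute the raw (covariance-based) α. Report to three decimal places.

Σσ²ᵢ = 1.35² + 1.47² + 1.01² = 5.0035
Covariances σ_ij = r_ij · s_i · s_j:
  σ(X1,X2) = 0.15 × 1.35 × 1.47 = 0.2977
  σ(X1,X3) = 0.26 × 1.35 × 1.01 = 0.3545
  σ(X2,X3) = 0.57 × 1.47 × 1.01 = 0.8463
σ²_T = Σσ²ᵢ + 2·Σσ_ij = 5.0035 + 2 × 1.4985 = 8.0005
α = (3/2)·(1 − 5.0035/8.0005) = 0.562

α = 0.562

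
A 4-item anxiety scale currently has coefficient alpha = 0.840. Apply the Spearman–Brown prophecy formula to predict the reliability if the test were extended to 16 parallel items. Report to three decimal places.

Length factor m = 16/4 = 4.0000
α' = m·α / (1 + (m−1)·α)
   = 16/4 × 0.840 / (1 + (16/4 − 1) × 0.840)
   = 3.3600 / 3.5200 = 0.955

predicted reliability = 0.955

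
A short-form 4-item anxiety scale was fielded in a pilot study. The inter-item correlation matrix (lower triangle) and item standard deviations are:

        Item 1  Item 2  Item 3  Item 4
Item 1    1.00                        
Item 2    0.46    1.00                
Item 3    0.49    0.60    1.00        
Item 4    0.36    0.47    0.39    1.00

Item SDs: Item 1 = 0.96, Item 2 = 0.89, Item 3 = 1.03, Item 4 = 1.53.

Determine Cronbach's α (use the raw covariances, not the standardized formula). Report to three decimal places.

Cronbach's α = 0.742

Σσ²ᵢ = 0.96² + 0.89² + 1.03² + 1.53² = 5.1155
Covariances σ_ij = r_ij · s_i · s_j:
  σ(Item 1,Item 2) = 0.46 × 0.96 × 0.89 = 0.3930
  σ(Item 1,Item 3) = 0.49 × 0.96 × 1.03 = 0.4845
  σ(Item 1,Item 4) = 0.36 × 0.96 × 1.53 = 0.5288
  σ(Item 2,Item 3) = 0.60 × 0.89 × 1.03 = 0.5500
  σ(Item 2,Item 4) = 0.47 × 0.89 × 1.53 = 0.6400
  σ(Item 3,Item 4) = 0.39 × 1.03 × 1.53 = 0.6146
σ²_T = Σσ²ᵢ + 2·Σσ_ij = 5.1155 + 2 × 3.2109 = 11.5373
α = (4/3)·(1 − 5.1155/11.5373) = 0.742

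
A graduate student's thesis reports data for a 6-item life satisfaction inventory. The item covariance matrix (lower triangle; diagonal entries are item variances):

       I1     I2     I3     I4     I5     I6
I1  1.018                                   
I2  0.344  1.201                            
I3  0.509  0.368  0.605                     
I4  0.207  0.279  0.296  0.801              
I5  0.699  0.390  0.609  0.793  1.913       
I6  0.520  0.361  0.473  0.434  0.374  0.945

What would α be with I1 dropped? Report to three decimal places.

Remaining items: I2, I3, I4, I5, I6 (k = 5).
Σσ²ᵢ = 1.201 + 0.605 + 0.801 + 1.913 + 0.945 = 5.465
total variance = 5.465 + 2 × 4.377 = 14.219
α (item deleted) = (5/4)·(1 − 5.465/14.219) = 0.770

α = 0.770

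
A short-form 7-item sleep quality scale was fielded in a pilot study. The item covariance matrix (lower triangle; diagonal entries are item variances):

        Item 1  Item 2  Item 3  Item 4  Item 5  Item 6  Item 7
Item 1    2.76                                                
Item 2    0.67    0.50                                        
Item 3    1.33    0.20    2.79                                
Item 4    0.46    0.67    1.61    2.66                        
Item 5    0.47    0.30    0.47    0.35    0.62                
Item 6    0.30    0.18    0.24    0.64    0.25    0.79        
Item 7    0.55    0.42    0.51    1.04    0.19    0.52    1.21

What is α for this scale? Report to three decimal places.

ΣVar(i) = 2.76 + 0.50 + 2.79 + 2.66 + 0.62 + 0.79 + 1.21 = 11.33
Sum of the distinct covariances = 11.37
σ²_T = 11.33 + 2 × 11.37 = 34.07
α = (k/(k−1))·(1 − ΣVar(i)/σ²_T) = (7/6)·(1 − 11.33/34.07) = 0.779

α = 0.779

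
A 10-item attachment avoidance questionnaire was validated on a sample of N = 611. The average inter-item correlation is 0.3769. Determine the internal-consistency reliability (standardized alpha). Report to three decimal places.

standardized alpha = 0.858

Standardized α = k·r̄ / (1 + (k−1)·r̄) = 10 × 0.3769 / (1 + 9 × 0.3769)
  = 3.7690 / 4.3921 = 0.858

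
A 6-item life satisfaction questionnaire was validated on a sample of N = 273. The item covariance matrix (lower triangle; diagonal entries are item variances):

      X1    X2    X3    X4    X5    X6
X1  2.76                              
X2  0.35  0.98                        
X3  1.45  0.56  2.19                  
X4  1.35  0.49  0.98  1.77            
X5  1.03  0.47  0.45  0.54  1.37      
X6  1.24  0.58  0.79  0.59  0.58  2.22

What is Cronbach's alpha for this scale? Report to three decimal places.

α = 0.804

ΣVar(i) = 2.76 + 0.98 + 2.19 + 1.77 + 1.37 + 2.22 = 11.29
Sum of the distinct covariances = 11.45
σ²_T = 11.29 + 2 × 11.45 = 34.19
α = (k/(k−1))·(1 − ΣVar(i)/σ²_T) = (6/5)·(1 − 11.29/34.19) = 0.804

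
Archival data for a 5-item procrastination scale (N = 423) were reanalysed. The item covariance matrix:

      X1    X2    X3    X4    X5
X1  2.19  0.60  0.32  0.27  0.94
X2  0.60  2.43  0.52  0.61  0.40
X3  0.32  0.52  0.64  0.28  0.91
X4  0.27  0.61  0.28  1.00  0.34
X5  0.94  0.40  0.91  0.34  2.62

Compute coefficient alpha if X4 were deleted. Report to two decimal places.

Remaining items: X1, X2, X3, X5 (k = 4).
Σσᵢ² = 2.19 + 2.43 + 0.64 + 2.62 = 7.88
σ²_T = 7.88 + 2 × 3.69 = 15.26
α (item deleted) = (4/3)·(1 − 7.88/15.26) = 0.64

coefficient alpha = 0.64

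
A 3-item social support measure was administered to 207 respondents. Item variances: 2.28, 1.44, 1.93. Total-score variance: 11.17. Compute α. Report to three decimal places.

ΣVar(i) = 2.28 + 1.44 + 1.93 = 5.65
α = (k/(k−1))·(1 − ΣVar(i)/total variance) = (3/2)·(1 − 5.65/11.17) = 0.741

α = 0.741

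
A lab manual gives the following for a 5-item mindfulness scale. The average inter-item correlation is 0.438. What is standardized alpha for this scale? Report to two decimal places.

standardized alpha = 0.80

Standardized α = k·r̄ / (1 + (k−1)·r̄) = 5 × 0.438 / (1 + 4 × 0.438)
  = 2.1900 / 2.7520 = 0.80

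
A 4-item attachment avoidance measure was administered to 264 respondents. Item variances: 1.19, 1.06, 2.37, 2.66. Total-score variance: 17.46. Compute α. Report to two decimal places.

Σσᵢ² = 1.19 + 1.06 + 2.37 + 2.66 = 7.28
α = (k/(k−1))·(1 − Σσᵢ²/Var(T)) = (4/3)·(1 − 7.28/17.46) = 0.78

α = 0.78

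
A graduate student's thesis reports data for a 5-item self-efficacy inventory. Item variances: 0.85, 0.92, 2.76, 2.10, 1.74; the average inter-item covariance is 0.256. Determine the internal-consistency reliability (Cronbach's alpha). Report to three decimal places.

ΣVar(i) = 0.85 + 0.92 + 2.76 + 2.10 + 1.74 = 8.37
Sum of the 10 distinct covariances = 10 × 0.256 = 2.560
total variance = ΣVar(i) + 2·Σcov = 8.37 + 2 × 2.560 = 13.490
α = (5/4)·(1 − 8.37/13.490) = 0.474

α = 0.474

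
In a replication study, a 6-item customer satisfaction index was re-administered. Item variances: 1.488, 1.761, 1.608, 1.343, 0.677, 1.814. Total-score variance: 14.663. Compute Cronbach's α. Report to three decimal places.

Σσ²ᵢ = 1.488 + 1.761 + 1.608 + 1.343 + 0.677 + 1.814 = 8.691
α = (k/(k−1))·(1 − Σσ²ᵢ/Var(T)) = (6/5)·(1 − 8.691/14.663) = 0.489

Cronbach's α = 0.489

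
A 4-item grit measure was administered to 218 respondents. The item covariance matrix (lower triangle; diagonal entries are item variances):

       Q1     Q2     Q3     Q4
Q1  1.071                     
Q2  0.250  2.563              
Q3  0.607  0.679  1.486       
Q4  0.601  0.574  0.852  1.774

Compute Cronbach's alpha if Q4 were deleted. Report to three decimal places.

Remaining items: Q1, Q2, Q3 (k = 3).
Σσᵢ² = 1.071 + 2.563 + 1.486 = 5.120
total variance = 5.120 + 2 × 1.536 = 8.192
α (item deleted) = (3/2)·(1 − 5.120/8.192) = 0.562

Cronbach's alpha = 0.562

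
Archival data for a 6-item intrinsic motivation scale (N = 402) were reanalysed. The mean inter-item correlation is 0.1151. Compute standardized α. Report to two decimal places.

Standardized α = k·r̄ / (1 + (k−1)·r̄) = 6 × 0.1151 / (1 + 5 × 0.1151)
  = 0.6906 / 1.5755 = 0.44

standardized α = 0.44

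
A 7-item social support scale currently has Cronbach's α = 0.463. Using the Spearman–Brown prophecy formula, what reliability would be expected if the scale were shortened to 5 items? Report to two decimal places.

Length factor m = 5/7 = 0.7143
α' = m·α / (1 − (1−m)·α)
   = 5/7 × 0.463 / (1 − (1 − 5/7) × 0.463)
   = 0.3307 / 0.8677 = 0.38

predicted reliability = 0.38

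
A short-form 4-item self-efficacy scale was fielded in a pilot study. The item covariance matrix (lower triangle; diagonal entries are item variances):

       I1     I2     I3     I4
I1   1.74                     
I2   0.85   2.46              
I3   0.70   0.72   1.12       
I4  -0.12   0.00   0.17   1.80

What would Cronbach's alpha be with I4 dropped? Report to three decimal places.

α = 0.691

Remaining items: I1, I2, I3 (k = 3).
ΣVar(i) = 1.74 + 2.46 + 1.12 = 5.32
σ²_T = 5.32 + 2 × 2.27 = 9.86
α (item deleted) = (3/2)·(1 − 5.32/9.86) = 0.691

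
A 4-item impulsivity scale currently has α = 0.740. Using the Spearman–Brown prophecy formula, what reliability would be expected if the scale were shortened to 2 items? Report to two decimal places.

predicted reliability = 0.59

Length factor m = 2/4 = 0.5000
α' = m·α / (1 − (1−m)·α)
   = 2/4 × 0.740 / (1 − (1 − 2/4) × 0.740)
   = 0.3700 / 0.6300 = 0.59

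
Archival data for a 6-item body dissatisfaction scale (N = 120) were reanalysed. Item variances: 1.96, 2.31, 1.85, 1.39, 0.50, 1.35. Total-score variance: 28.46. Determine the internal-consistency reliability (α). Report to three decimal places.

α = 0.805

Σσᵢ² = 1.96 + 2.31 + 1.85 + 1.39 + 0.50 + 1.35 = 9.36
α = (k/(k−1))·(1 − Σσᵢ²/total variance) = (6/5)·(1 − 9.36/28.46) = 0.805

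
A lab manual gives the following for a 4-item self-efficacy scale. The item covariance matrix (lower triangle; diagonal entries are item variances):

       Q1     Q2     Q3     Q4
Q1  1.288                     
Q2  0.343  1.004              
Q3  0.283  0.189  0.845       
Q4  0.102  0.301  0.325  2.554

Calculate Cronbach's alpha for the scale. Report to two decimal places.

sum of item variances = 1.288 + 1.004 + 0.845 + 2.554 = 5.691
Sum of off-diagonal covariances = 1.543
Var(T) = 5.691 + 2 × 1.543 = 8.777
α = (k/(k−1))·(1 − sum of item variances/Var(T)) = (4/3)·(1 − 5.691/8.777) = 0.47

α = 0.47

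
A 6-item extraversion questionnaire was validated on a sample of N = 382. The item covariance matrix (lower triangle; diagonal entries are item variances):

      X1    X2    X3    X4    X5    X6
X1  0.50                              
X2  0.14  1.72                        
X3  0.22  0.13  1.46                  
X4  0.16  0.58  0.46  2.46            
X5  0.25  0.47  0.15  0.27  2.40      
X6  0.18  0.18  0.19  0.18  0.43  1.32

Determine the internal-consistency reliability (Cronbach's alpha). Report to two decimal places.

sum of item variances = 0.50 + 1.72 + 1.46 + 2.46 + 2.40 + 1.32 = 9.86
Sum of the distinct covariances = 3.99
total variance = 9.86 + 2 × 3.99 = 17.84
α = (k/(k−1))·(1 − sum of item variances/total variance) = (6/5)·(1 − 9.86/17.84) = 0.54

Cronbach's alpha = 0.54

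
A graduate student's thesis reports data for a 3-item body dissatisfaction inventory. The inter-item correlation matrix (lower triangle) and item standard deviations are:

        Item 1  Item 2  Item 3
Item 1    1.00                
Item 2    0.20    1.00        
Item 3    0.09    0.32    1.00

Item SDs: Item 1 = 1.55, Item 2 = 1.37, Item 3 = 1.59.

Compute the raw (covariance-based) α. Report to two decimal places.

α = 0.42

Σσ²ᵢ = 1.55² + 1.37² + 1.59² = 6.8075
Covariances σ_ij = r_ij · s_i · s_j:
  σ(Item 1,Item 2) = 0.20 × 1.55 × 1.37 = 0.4247
  σ(Item 1,Item 3) = 0.09 × 1.55 × 1.59 = 0.2218
  σ(Item 2,Item 3) = 0.32 × 1.37 × 1.59 = 0.6971
σ²_T = Σσ²ᵢ + 2·Σσ_ij = 6.8075 + 2 × 1.3436 = 9.4947
α = (3/2)·(1 − 6.8075/9.4947) = 0.42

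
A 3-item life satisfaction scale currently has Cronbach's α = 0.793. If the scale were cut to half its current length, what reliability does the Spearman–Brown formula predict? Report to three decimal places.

predicted reliability = 0.657

Length factor m = 1/2
α' = m·α / (1 − (1−m)·α)
   = 1/2 × 0.793 / (1 − (1 − 1/2) × 0.793)
   = 0.3965 / 0.6035 = 0.657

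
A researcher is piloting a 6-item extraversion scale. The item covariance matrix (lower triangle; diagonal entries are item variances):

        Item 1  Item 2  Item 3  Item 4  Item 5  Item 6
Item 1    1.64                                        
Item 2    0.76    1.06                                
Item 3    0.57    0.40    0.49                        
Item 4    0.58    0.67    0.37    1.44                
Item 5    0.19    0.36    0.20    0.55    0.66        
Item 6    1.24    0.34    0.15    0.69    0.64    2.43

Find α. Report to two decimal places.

Σσᵢ² = 1.64 + 1.06 + 0.49 + 1.44 + 0.66 + 2.43 = 7.72
Sum of off-diagonal covariances = 7.71
Var(T) = 7.72 + 2 × 7.71 = 23.14
α = (k/(k−1))·(1 − Σσᵢ²/Var(T)) = (6/5)·(1 − 7.72/23.14) = 0.80

α = 0.80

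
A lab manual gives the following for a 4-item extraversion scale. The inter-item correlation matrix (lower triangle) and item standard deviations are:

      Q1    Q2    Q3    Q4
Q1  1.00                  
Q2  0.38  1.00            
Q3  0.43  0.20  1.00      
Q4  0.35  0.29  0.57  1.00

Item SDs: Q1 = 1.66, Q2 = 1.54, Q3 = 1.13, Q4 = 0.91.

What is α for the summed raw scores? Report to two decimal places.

α = 0.67

Σσ²ᵢ = 1.66² + 1.54² + 1.13² + 0.91² = 7.2322
Covariances σ_ij = r_ij · s_i · s_j:
  σ(Q1,Q2) = 0.38 × 1.66 × 1.54 = 0.9714
  σ(Q1,Q3) = 0.43 × 1.66 × 1.13 = 0.8066
  σ(Q1,Q4) = 0.35 × 1.66 × 0.91 = 0.5287
  σ(Q2,Q3) = 0.20 × 1.54 × 1.13 = 0.3480
  σ(Q2,Q4) = 0.29 × 1.54 × 0.91 = 0.4064
  σ(Q3,Q4) = 0.57 × 1.13 × 0.91 = 0.5861
σ²_T = Σσ²ᵢ + 2·Σσ_ij = 7.2322 + 2 × 3.6472 = 14.5266
α = (4/3)·(1 − 7.2322/14.5266) = 0.67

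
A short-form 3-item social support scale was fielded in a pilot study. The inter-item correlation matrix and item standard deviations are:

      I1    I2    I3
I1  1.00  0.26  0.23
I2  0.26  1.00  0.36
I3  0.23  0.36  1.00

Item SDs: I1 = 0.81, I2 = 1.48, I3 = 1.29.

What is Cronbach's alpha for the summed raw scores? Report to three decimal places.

Cronbach's alpha = 0.532

Σσ²ᵢ = 0.81² + 1.48² + 1.29² = 4.5106
Covariances σ_ij = r_ij · s_i · s_j:
  σ(I1,I2) = 0.26 × 0.81 × 1.48 = 0.3117
  σ(I1,I3) = 0.23 × 0.81 × 1.29 = 0.2403
  σ(I2,I3) = 0.36 × 1.48 × 1.29 = 0.6873
σ²_T = Σσ²ᵢ + 2·Σσ_ij = 4.5106 + 2 × 1.2393 = 6.9892
α = (3/2)·(1 − 4.5106/6.9892) = 0.532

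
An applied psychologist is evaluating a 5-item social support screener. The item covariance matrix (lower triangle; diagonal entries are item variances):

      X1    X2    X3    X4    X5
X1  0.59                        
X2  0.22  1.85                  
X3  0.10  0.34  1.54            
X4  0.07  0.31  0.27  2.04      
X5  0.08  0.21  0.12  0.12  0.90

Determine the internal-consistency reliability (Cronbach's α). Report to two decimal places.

α = 0.43

Σσᵢ² = 0.59 + 1.85 + 1.54 + 2.04 + 0.90 = 6.92
Sum of off-diagonal covariances = 1.84
σ²_T = 6.92 + 2 × 1.84 = 10.60
α = (k/(k−1))·(1 − Σσᵢ²/σ²_T) = (5/4)·(1 − 6.92/10.60) = 0.43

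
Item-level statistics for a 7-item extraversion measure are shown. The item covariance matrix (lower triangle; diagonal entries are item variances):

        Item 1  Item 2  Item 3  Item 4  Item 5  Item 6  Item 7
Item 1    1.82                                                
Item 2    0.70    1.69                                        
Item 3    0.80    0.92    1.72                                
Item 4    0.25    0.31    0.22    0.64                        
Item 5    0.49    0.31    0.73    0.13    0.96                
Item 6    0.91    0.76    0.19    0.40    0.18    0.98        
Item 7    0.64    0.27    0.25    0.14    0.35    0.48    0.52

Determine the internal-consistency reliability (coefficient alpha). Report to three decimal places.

coefficient alpha = 0.809

Σσ²ᵢ = 1.82 + 1.69 + 1.72 + 0.64 + 0.96 + 0.98 + 0.52 = 8.33
Sum of off-diagonal covariances = 9.43
σ²_total = 8.33 + 2 × 9.43 = 27.19
α = (k/(k−1))·(1 − Σσ²ᵢ/σ²_total) = (7/6)·(1 − 8.33/27.19) = 0.809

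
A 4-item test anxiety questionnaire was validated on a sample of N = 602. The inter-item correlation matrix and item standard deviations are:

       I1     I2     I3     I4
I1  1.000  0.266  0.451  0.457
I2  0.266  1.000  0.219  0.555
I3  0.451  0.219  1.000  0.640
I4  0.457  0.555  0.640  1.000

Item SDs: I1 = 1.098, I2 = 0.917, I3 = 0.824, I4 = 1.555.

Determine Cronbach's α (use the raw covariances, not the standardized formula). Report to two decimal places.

Cronbach's α = 0.74

Σσ²ᵢ = 1.098² + 0.917² + 0.824² + 1.555² = 5.1435
Covariances σ_ij = r_ij · s_i · s_j:
  σ(I1,I2) = 0.266 × 1.098 × 0.917 = 0.2678
  σ(I1,I3) = 0.451 × 1.098 × 0.824 = 0.4080
  σ(I1,I4) = 0.457 × 1.098 × 1.555 = 0.7803
  σ(I2,I3) = 0.219 × 0.917 × 0.824 = 0.1655
  σ(I2,I4) = 0.555 × 0.917 × 1.555 = 0.7914
  σ(I3,I4) = 0.640 × 0.824 × 1.555 = 0.8200
σ²_T = Σσ²ᵢ + 2·Σσ_ij = 5.1435 + 2 × 3.2330 = 11.6095
α = (4/3)·(1 − 5.1435/11.6095) = 0.74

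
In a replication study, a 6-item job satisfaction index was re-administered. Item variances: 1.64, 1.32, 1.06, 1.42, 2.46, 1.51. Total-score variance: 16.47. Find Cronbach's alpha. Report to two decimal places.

Cronbach's alpha = 0.51

ΣVar(i) = 1.64 + 1.32 + 1.06 + 1.42 + 2.46 + 1.51 = 9.41
α = (k/(k−1))·(1 − ΣVar(i)/Var(T)) = (6/5)·(1 − 9.41/16.47) = 0.51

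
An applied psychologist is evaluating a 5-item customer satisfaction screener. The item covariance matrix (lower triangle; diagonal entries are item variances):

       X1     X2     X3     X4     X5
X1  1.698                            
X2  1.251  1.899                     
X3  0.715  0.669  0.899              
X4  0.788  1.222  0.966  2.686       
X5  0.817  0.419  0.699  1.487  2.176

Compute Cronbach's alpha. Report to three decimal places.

sum of item variances = 1.698 + 1.899 + 0.899 + 2.686 + 2.176 = 9.358
Sum of off-diagonal covariances = 9.033
σ²_T = 9.358 + 2 × 9.033 = 27.424
α = (k/(k−1))·(1 − sum of item variances/σ²_T) = (5/4)·(1 − 9.358/27.424) = 0.823

Cronbach's alpha = 0.823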